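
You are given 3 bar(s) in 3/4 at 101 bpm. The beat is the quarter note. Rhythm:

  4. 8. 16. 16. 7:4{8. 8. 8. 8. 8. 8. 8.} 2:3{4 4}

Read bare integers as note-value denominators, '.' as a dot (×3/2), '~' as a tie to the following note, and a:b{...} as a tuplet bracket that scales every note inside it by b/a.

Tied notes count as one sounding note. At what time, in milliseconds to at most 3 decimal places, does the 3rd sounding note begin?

note 3 onset = 9/4b = 1336.634ms

1. 0.0ms @ 0 + 891.089ms (3/2)
2. 891.089ms @ 3/2 + 445.545ms (3/4)
3. 1336.634ms @ 9/4 + 222.772ms (3/8)
4. 1559.406ms @ 21/8 + 222.772ms (3/8)
5. 1782.178ms @ 3 + 254.597ms (3/7)
6. 2036.775ms @ 24/7 + 254.597ms (3/7)
7. 2291.372ms @ 27/7 + 254.597ms (3/7)
8. 2545.969ms @ 30/7 + 254.597ms (3/7)
9. 2800.566ms @ 33/7 + 254.597ms (3/7)
10. 3055.163ms @ 36/7 + 254.597ms (3/7)
11. 3309.76ms @ 39/7 + 254.597ms (3/7)
12. 3564.356ms @ 6 + 891.089ms (3/2)
13. 4455.446ms @ 15/2 + 891.089ms (3/2)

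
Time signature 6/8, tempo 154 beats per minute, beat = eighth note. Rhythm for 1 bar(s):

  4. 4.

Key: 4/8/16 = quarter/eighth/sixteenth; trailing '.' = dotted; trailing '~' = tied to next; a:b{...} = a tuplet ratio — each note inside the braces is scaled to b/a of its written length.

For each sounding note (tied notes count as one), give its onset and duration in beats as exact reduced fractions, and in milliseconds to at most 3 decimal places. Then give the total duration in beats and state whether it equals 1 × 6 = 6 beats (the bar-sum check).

1) 0.0ms=0b +1168.831ms=3b
2) 1168.831ms=3b +1168.831ms=3b
Σ=6b of 6 (154bpm 6/8) — PASS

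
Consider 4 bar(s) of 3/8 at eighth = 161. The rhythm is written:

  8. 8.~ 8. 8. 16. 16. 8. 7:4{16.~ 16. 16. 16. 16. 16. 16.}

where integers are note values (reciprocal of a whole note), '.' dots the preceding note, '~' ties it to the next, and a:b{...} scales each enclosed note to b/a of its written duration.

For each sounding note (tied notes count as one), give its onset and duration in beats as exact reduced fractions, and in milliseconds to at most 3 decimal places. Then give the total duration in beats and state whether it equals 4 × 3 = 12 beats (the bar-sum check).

1) 0.0ms=0b +559.006ms=3/2b
2) 559.006ms=3/2b +1118.012ms=3b
3) 1677.019ms=9/2b +559.006ms=3/2b
4) 2236.025ms=6b +279.503ms=3/4b
5) 2515.528ms=27/4b +279.503ms=3/4b
6) 2795.031ms=15/2b +559.006ms=3/2b
7) 3354.037ms=9b +319.432ms=6/7b
8) 3673.469ms=69/7b +159.716ms=3/7b
9) 3833.185ms=72/7b +159.716ms=3/7b
10) 3992.902ms=75/7b +159.716ms=3/7b
11) 4152.618ms=78/7b +159.716ms=3/7b
12) 4312.334ms=81/7b +159.716ms=3/7b
Σ=12b of 12 (161bpm 3/8) — PASS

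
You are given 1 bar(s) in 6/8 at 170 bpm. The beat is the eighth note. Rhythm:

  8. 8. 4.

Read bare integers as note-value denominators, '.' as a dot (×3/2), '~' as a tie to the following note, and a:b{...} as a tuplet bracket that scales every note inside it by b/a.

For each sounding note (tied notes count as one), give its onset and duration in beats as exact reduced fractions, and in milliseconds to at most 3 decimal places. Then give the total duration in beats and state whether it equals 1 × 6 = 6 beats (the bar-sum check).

1) 0.0ms=0b +529.412ms=3/2b
2) 529.412ms=3/2b +529.412ms=3/2b
3) 1058.824ms=3b +1058.824ms=3b
Σ=6b of 6 (170bpm 6/8) — PASS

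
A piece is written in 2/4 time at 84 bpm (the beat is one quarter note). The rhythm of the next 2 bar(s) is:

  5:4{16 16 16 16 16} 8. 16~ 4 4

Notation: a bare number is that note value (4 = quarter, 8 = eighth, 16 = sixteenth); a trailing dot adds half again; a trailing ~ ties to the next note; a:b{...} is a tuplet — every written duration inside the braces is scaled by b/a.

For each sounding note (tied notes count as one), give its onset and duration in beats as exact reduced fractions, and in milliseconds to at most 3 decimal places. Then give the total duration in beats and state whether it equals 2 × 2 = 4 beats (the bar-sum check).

1) 0.0ms=0b +142.857ms=1/5b
2) 142.857ms=1/5b +142.857ms=1/5b
3) 285.714ms=2/5b +142.857ms=1/5b
4) 428.571ms=3/5b +142.857ms=1/5b
5) 571.429ms=4/5b +142.857ms=1/5b
6) 714.286ms=1b +535.714ms=3/4b
7) 1250.0ms=7/4b +892.857ms=5/4b
8) 2142.857ms=3b +714.286ms=1b
Σ=4b of 4 (84bpm 2/4) — PASS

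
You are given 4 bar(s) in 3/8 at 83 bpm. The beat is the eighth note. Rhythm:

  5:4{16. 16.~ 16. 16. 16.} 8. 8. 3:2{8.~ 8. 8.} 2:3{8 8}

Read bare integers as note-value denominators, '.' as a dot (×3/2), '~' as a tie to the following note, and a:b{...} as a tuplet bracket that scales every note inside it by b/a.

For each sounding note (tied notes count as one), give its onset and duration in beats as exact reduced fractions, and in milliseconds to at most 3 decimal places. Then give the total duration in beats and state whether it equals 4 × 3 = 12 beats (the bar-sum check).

1) 0.0ms=0b +433.735ms=3/5b
2) 433.735ms=3/5b +867.47ms=6/5b
3) 1301.205ms=9/5b +433.735ms=3/5b
4) 1734.94ms=12/5b +433.735ms=3/5b
5) 2168.675ms=3b +1084.337ms=3/2b
6) 3253.012ms=9/2b +1084.337ms=3/2b
7) 4337.349ms=6b +1445.783ms=2b
8) 5783.133ms=8b +722.892ms=1b
9) 6506.024ms=9b +1084.337ms=3/2b
10) 7590.361ms=21/2b +1084.337ms=3/2b
Σ=12b of 12 (83bpm 3/8) — PASS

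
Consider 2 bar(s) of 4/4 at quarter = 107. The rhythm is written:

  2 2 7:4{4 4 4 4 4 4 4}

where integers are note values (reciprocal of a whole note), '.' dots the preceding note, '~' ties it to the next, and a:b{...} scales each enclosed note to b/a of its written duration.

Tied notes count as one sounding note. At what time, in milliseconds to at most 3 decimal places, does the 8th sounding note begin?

note 8 onset = 48/7b = 3845.127ms

1. 0.0ms @ 0 + 1121.495ms (2)
2. 1121.495ms @ 2 + 1121.495ms (2)
3. 2242.991ms @ 4 + 320.427ms (4/7)
4. 2563.418ms @ 32/7 + 320.427ms (4/7)
5. 2883.845ms @ 36/7 + 320.427ms (4/7)
6. 3204.272ms @ 40/7 + 320.427ms (4/7)
7. 3524.7ms @ 44/7 + 320.427ms (4/7)
8. 3845.127ms @ 48/7 + 320.427ms (4/7)
9. 4165.554ms @ 52/7 + 320.427ms (4/7)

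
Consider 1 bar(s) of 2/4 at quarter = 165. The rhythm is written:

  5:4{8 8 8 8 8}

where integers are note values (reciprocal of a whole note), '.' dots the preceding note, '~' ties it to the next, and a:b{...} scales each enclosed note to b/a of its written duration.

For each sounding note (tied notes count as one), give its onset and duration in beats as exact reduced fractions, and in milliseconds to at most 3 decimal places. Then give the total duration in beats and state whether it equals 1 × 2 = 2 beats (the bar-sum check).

1) 0.0ms=0b +145.455ms=2/5b
2) 145.455ms=2/5b +145.455ms=2/5b
3) 290.909ms=4/5b +145.455ms=2/5b
4) 436.364ms=6/5b +145.455ms=2/5b
5) 581.818ms=8/5b +145.455ms=2/5b
Σ=2b of 2 (165bpm 2/4) — PASS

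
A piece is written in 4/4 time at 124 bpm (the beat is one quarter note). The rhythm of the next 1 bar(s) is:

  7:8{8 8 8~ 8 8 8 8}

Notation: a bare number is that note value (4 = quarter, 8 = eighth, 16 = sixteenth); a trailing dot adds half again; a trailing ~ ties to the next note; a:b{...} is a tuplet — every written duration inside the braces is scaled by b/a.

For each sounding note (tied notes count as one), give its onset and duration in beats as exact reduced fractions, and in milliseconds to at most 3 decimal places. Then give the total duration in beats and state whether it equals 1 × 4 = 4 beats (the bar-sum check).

1) 0.0ms=0b +276.498ms=4/7b
2) 276.498ms=4/7b +276.498ms=4/7b
3) 552.995ms=8/7b +552.995ms=8/7b
4) 1105.991ms=16/7b +276.498ms=4/7b
5) 1382.488ms=20/7b +276.498ms=4/7b
6) 1658.986ms=24/7b +276.498ms=4/7b
Σ=4b of 4 (124bpm 4/4) — PASS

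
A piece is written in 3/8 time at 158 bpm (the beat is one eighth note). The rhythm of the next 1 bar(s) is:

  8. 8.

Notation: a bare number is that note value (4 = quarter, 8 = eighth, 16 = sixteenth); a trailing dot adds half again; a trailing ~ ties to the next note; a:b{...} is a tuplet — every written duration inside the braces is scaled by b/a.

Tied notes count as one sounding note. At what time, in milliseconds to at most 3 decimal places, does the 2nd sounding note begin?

note 2 onset = 3/2b = 569.62ms

1. 0.0ms @ 0 + 569.62ms (3/2)
2. 569.62ms @ 3/2 + 569.62ms (3/2)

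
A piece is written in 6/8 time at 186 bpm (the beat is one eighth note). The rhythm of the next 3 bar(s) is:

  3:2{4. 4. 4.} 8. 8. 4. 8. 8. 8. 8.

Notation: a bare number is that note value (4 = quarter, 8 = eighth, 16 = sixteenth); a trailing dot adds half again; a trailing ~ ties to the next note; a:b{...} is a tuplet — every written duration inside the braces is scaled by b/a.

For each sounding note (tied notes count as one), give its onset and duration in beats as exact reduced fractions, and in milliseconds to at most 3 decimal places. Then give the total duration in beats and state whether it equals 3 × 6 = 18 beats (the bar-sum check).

1) 0.0ms=0b +645.161ms=2b
2) 645.161ms=2b +645.161ms=2b
3) 1290.323ms=4b +645.161ms=2b
4) 1935.484ms=6b +483.871ms=3/2b
5) 2419.355ms=15/2b +483.871ms=3/2b
6) 2903.226ms=9b +967.742ms=3b
7) 3870.968ms=12b +483.871ms=3/2b
8) 4354.839ms=27/2b +483.871ms=3/2b
9) 4838.71ms=15b +483.871ms=3/2b
10) 5322.581ms=33/2b +483.871ms=3/2b
Σ=18b of 18 (186bpm 6/8) — PASS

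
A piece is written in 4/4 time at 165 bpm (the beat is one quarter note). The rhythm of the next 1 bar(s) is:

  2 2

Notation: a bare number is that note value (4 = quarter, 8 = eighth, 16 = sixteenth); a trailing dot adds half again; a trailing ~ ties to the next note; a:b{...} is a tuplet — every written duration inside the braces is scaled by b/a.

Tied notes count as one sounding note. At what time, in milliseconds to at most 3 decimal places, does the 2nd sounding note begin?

note 2 onset = 2b = 727.273ms

1. 0.0ms @ 0 + 727.273ms (2)
2. 727.273ms @ 2 + 727.273ms (2)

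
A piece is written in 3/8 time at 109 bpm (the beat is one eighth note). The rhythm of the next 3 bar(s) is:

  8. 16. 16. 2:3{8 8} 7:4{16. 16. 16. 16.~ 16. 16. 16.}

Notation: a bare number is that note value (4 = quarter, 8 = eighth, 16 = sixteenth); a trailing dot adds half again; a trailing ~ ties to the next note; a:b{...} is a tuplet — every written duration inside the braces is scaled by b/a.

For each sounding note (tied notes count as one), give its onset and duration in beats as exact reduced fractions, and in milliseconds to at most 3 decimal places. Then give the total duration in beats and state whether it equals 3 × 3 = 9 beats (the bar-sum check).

1) 0.0ms=0b +825.688ms=3/2b
2) 825.688ms=3/2b +412.844ms=3/4b
3) 1238.532ms=9/4b +412.844ms=3/4b
4) 1651.376ms=3b +825.688ms=3/2b
5) 2477.064ms=9/2b +825.688ms=3/2b
6) 3302.752ms=6b +235.911ms=3/7b
7) 3538.663ms=45/7b +235.911ms=3/7b
8) 3774.574ms=48/7b +235.911ms=3/7b
9) 4010.485ms=51/7b +471.822ms=6/7b
10) 4482.307ms=57/7b +235.911ms=3/7b
11) 4718.218ms=60/7b +235.911ms=3/7b
Σ=9b of 9 (109bpm 3/8) — PASS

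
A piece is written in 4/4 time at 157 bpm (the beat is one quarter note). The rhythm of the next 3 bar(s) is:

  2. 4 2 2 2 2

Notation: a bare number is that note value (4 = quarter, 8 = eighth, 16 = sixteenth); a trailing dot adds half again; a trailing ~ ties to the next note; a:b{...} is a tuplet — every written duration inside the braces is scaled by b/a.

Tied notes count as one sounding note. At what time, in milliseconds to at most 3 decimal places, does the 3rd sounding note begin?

note 3 onset = 4b = 1528.662ms

1. 0.0ms @ 0 + 1146.497ms (3)
2. 1146.497ms @ 3 + 382.166ms (1)
3. 1528.662ms @ 4 + 764.331ms (2)
4. 2292.994ms @ 6 + 764.331ms (2)
5. 3057.325ms @ 8 + 764.331ms (2)
6. 3821.656ms @ 10 + 764.331ms (2)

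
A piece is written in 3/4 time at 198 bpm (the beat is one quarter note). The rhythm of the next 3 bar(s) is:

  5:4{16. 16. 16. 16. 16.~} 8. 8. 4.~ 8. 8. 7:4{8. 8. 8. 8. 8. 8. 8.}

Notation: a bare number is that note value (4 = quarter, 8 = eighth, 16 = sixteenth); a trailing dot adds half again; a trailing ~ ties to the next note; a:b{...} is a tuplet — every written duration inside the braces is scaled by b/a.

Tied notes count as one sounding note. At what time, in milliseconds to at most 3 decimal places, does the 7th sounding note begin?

1. 0.0ms @ 0 + 90.909ms (3/10)
2. 90.909ms @ 3/10 + 90.909ms (3/10)
3. 181.818ms @ 3/5 + 90.909ms (3/10)
4. 272.727ms @ 9/10 + 90.909ms (3/10)
5. 363.636ms @ 6/5 + 318.182ms (21/20)
6. 681.818ms @ 9/4 + 227.273ms (3/4)
7. 909.091ms @ 3 + 681.818ms (9/4)
8. 1590.909ms @ 21/4 + 227.273ms (3/4)
9. 1818.182ms @ 6 + 129.87ms (3/7)
10. 1948.052ms @ 45/7 + 129.87ms (3/7)
11. 2077.922ms @ 48/7 + 129.87ms (3/7)
12. 2207.792ms @ 51/7 + 129.87ms (3/7)
13. 2337.662ms @ 54/7 + 129.87ms (3/7)
14. 2467.532ms @ 57/7 + 129.87ms (3/7)
15. 2597.403ms @ 60/7 + 129.87ms (3/7)

note 7 onset = 3b = 909.091ms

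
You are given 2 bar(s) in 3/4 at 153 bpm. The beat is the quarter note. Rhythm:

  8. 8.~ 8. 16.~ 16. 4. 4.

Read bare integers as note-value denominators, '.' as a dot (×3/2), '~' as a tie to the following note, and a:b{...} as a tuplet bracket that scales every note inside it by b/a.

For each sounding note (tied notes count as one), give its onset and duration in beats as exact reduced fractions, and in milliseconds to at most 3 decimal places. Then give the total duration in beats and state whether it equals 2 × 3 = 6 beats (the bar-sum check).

1) 0.0ms=0b +294.118ms=3/4b
2) 294.118ms=3/4b +588.235ms=3/2b
3) 882.353ms=9/4b +294.118ms=3/4b
4) 1176.471ms=3b +588.235ms=3/2b
5) 1764.706ms=9/2b +588.235ms=3/2b
Σ=6b of 6 (153bpm 3/4) — PASS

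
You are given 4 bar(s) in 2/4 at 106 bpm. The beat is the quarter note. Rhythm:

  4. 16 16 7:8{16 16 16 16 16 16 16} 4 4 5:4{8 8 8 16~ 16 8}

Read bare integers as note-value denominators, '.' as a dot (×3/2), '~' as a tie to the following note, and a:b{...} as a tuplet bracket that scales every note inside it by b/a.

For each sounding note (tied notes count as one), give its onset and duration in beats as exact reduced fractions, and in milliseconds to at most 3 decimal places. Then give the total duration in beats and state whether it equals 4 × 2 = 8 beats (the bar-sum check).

1) 0.0ms=0b +849.057ms=3/2b
2) 849.057ms=3/2b +141.509ms=1/4b
3) 990.566ms=7/4b +141.509ms=1/4b
4) 1132.075ms=2b +161.725ms=2/7b
5) 1293.801ms=16/7b +161.725ms=2/7b
6) 1455.526ms=18/7b +161.725ms=2/7b
7) 1617.251ms=20/7b +161.725ms=2/7b
8) 1778.976ms=22/7b +161.725ms=2/7b
9) 1940.701ms=24/7b +161.725ms=2/7b
10) 2102.426ms=26/7b +161.725ms=2/7b
11) 2264.151ms=4b +566.038ms=1b
12) 2830.189ms=5b +566.038ms=1b
13) 3396.226ms=6b +226.415ms=2/5b
14) 3622.642ms=32/5b +226.415ms=2/5b
15) 3849.057ms=34/5b +226.415ms=2/5b
16) 4075.472ms=36/5b +226.415ms=2/5b
17) 4301.887ms=38/5b +226.415ms=2/5b
Σ=8b of 8 (106bpm 2/4) — PASS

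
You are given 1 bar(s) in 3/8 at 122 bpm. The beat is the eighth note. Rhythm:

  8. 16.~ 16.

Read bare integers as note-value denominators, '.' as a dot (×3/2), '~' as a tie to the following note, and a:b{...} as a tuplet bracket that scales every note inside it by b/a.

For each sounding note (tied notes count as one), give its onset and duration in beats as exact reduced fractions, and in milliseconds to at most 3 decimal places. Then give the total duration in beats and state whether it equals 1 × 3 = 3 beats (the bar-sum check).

1) 0.0ms=0b +737.705ms=3/2b
2) 737.705ms=3/2b +737.705ms=3/2b
Σ=3b of 3 (122bpm 3/8) — PASS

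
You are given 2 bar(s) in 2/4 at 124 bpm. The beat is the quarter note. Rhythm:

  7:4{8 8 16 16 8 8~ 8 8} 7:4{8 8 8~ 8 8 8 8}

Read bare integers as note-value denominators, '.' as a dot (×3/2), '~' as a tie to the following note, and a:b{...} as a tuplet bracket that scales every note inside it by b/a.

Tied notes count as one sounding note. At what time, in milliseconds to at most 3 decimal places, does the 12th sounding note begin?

1. 0.0ms @ 0 + 138.249ms (2/7)
2. 138.249ms @ 2/7 + 138.249ms (2/7)
3. 276.498ms @ 4/7 + 69.124ms (1/7)
4. 345.622ms @ 5/7 + 69.124ms (1/7)
5. 414.747ms @ 6/7 + 138.249ms (2/7)
6. 552.995ms @ 8/7 + 276.498ms (4/7)
7. 829.493ms @ 12/7 + 138.249ms (2/7)
8. 967.742ms @ 2 + 138.249ms (2/7)
9. 1105.991ms @ 16/7 + 138.249ms (2/7)
10. 1244.24ms @ 18/7 + 276.498ms (4/7)
11. 1520.737ms @ 22/7 + 138.249ms (2/7)
12. 1658.986ms @ 24/7 + 138.249ms (2/7)
13. 1797.235ms @ 26/7 + 138.249ms (2/7)

note 12 onset = 24/7b = 1658.986ms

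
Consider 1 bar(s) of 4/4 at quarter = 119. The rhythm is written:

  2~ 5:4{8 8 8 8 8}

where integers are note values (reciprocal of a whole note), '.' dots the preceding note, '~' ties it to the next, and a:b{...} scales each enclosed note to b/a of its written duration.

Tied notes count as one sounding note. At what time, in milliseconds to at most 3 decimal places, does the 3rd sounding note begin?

1. 0.0ms @ 0 + 1210.084ms (12/5)
2. 1210.084ms @ 12/5 + 201.681ms (2/5)
3. 1411.765ms @ 14/5 + 201.681ms (2/5)
4. 1613.445ms @ 16/5 + 201.681ms (2/5)
5. 1815.126ms @ 18/5 + 201.681ms (2/5)

note 3 onset = 14/5b = 1411.765ms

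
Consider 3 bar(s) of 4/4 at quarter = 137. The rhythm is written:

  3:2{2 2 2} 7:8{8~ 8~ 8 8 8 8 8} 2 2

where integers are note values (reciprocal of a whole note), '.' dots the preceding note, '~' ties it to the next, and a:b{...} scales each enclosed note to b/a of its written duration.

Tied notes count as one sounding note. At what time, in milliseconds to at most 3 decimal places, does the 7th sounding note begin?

1. 0.0ms @ 0 + 583.942ms (4/3)
2. 583.942ms @ 4/3 + 583.942ms (4/3)
3. 1167.883ms @ 8/3 + 583.942ms (4/3)
4. 1751.825ms @ 4 + 750.782ms (12/7)
5. 2502.607ms @ 40/7 + 250.261ms (4/7)
6. 2752.868ms @ 44/7 + 250.261ms (4/7)
7. 3003.128ms @ 48/7 + 250.261ms (4/7)
8. 3253.389ms @ 52/7 + 250.261ms (4/7)
9. 3503.65ms @ 8 + 875.912ms (2)
10. 4379.562ms @ 10 + 875.912ms (2)

note 7 onset = 48/7b = 3003.128ms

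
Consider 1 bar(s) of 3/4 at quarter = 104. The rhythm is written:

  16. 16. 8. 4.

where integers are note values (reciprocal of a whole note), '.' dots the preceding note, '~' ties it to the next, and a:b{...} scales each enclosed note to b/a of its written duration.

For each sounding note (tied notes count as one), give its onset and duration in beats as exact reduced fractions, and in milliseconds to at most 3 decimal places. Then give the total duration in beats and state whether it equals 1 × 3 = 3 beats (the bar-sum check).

1) 0.0ms=0b +216.346ms=3/8b
2) 216.346ms=3/8b +216.346ms=3/8b
3) 432.692ms=3/4b +432.692ms=3/4b
4) 865.385ms=3/2b +865.385ms=3/2b
Σ=3b of 3 (104bpm 3/4) — PASS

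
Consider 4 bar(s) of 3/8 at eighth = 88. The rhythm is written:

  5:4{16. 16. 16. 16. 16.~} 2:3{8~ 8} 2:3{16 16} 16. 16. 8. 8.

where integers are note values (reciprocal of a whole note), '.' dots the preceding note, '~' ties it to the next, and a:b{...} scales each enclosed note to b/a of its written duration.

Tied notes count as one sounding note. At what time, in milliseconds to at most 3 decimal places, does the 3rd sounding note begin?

1. 0.0ms @ 0 + 409.091ms (3/5)
2. 409.091ms @ 3/5 + 409.091ms (3/5)
3. 818.182ms @ 6/5 + 409.091ms (3/5)
4. 1227.273ms @ 9/5 + 409.091ms (3/5)
5. 1636.364ms @ 12/5 + 2454.545ms (18/5)
6. 4090.909ms @ 6 + 511.364ms (3/4)
7. 4602.273ms @ 27/4 + 511.364ms (3/4)
8. 5113.636ms @ 15/2 + 511.364ms (3/4)
9. 5625.0ms @ 33/4 + 511.364ms (3/4)
10. 6136.364ms @ 9 + 1022.727ms (3/2)
11. 7159.091ms @ 21/2 + 1022.727ms (3/2)

note 3 onset = 6/5b = 818.182ms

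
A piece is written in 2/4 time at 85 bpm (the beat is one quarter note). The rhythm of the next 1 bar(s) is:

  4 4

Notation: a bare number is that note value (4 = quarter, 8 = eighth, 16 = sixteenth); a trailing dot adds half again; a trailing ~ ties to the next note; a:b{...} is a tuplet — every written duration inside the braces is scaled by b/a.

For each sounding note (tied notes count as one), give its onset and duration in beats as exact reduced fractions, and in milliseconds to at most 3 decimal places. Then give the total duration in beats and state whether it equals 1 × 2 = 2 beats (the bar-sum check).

1) 0.0ms=0b +705.882ms=1b
2) 705.882ms=1b +705.882ms=1b
Σ=2b of 2 (85bpm 2/4) — PASS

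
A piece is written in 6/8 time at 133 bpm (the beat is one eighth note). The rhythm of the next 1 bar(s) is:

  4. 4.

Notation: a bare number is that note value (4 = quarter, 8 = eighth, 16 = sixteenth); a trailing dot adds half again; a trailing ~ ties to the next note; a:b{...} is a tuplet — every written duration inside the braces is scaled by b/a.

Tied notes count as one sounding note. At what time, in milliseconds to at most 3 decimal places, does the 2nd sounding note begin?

1. 0.0ms @ 0 + 1353.383ms (3)
2. 1353.383ms @ 3 + 1353.383ms (3)

note 2 onset = 3b = 1353.383ms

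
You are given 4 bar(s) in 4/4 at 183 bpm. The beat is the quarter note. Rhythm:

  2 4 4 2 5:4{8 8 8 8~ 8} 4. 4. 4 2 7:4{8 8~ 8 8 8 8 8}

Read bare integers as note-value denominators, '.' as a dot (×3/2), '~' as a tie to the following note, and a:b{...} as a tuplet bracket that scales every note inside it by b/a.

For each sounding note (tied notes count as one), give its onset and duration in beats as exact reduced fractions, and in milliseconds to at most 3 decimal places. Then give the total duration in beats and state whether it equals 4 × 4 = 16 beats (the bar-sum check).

1) 0.0ms=0b +655.738ms=2b
2) 655.738ms=2b +327.869ms=1b
3) 983.607ms=3b +327.869ms=1b
4) 1311.475ms=4b +655.738ms=2b
5) 1967.213ms=6b +131.148ms=2/5b
6) 2098.361ms=32/5b +131.148ms=2/5b
7) 2229.508ms=34/5b +131.148ms=2/5b
8) 2360.656ms=36/5b +262.295ms=4/5b
9) 2622.951ms=8b +491.803ms=3/2b
10) 3114.754ms=19/2b +491.803ms=3/2b
11) 3606.557ms=11b +327.869ms=1b
12) 3934.426ms=12b +655.738ms=2b
13) 4590.164ms=14b +93.677ms=2/7b
14) 4683.841ms=100/7b +187.354ms=4/7b
15) 4871.194ms=104/7b +93.677ms=2/7b
16) 4964.871ms=106/7b +93.677ms=2/7b
17) 5058.548ms=108/7b +93.677ms=2/7b
18) 5152.225ms=110/7b +93.677ms=2/7b
Σ=16b of 16 (183bpm 4/4) — PASS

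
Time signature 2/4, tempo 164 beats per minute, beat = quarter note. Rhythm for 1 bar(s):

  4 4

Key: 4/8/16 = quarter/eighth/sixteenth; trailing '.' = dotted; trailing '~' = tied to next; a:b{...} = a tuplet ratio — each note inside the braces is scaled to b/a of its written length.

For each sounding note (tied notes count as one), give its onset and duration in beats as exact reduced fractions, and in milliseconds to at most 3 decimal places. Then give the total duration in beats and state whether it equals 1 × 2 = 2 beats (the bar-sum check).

1) 0.0ms=0b +365.854ms=1b
2) 365.854ms=1b +365.854ms=1b
Σ=2b of 2 (164bpm 2/4) — PASS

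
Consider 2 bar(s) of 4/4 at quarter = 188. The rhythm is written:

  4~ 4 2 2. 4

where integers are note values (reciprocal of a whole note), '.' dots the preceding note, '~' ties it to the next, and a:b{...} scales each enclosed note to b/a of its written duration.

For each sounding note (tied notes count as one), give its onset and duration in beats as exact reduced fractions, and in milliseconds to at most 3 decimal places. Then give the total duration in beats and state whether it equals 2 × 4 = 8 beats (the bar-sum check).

1) 0.0ms=0b +638.298ms=2b
2) 638.298ms=2b +638.298ms=2b
3) 1276.596ms=4b +957.447ms=3b
4) 2234.043ms=7b +319.149ms=1b
Σ=8b of 8 (188bpm 4/4) — PASS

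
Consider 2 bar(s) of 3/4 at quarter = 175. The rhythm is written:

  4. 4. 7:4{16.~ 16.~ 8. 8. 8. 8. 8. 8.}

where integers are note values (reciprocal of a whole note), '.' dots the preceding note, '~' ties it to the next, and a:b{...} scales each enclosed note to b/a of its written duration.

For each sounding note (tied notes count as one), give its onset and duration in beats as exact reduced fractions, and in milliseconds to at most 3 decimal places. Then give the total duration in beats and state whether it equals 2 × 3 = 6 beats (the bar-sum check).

1) 0.0ms=0b +514.286ms=3/2b
2) 514.286ms=3/2b +514.286ms=3/2b
3) 1028.571ms=3b +293.878ms=6/7b
4) 1322.449ms=27/7b +146.939ms=3/7b
5) 1469.388ms=30/7b +146.939ms=3/7b
6) 1616.327ms=33/7b +146.939ms=3/7b
7) 1763.265ms=36/7b +146.939ms=3/7b
8) 1910.204ms=39/7b +146.939ms=3/7b
Σ=6b of 6 (175bpm 3/4) — PASS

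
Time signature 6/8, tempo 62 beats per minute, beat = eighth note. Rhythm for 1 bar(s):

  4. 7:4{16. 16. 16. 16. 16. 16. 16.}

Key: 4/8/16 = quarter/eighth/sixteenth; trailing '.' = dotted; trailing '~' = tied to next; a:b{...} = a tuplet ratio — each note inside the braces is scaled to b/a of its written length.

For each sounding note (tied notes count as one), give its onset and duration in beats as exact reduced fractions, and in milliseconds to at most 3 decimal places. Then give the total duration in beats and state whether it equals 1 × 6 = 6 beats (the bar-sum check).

1) 0.0ms=0b +2903.226ms=3b
2) 2903.226ms=3b +414.747ms=3/7b
3) 3317.972ms=24/7b +414.747ms=3/7b
4) 3732.719ms=27/7b +414.747ms=3/7b
5) 4147.465ms=30/7b +414.747ms=3/7b
6) 4562.212ms=33/7b +414.747ms=3/7b
7) 4976.959ms=36/7b +414.747ms=3/7b
8) 5391.705ms=39/7b +414.747ms=3/7b
Σ=6b of 6 (62bpm 6/8) — PASS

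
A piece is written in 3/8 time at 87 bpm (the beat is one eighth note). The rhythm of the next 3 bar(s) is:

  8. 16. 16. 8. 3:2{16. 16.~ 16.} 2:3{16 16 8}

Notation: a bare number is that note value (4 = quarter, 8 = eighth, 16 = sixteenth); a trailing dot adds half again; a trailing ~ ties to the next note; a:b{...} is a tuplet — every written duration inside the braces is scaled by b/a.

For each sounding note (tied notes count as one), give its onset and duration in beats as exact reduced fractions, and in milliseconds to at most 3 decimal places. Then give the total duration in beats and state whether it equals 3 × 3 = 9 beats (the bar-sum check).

1) 0.0ms=0b +1034.483ms=3/2b
2) 1034.483ms=3/2b +517.241ms=3/4b
3) 1551.724ms=9/4b +517.241ms=3/4b
4) 2068.966ms=3b +1034.483ms=3/2b
5) 3103.448ms=9/2b +344.828ms=1/2b
6) 3448.276ms=5b +689.655ms=1b
7) 4137.931ms=6b +517.241ms=3/4b
8) 4655.172ms=27/4b +517.241ms=3/4b
9) 5172.414ms=15/2b +1034.483ms=3/2b
Σ=9b of 9 (87bpm 3/8) — PASS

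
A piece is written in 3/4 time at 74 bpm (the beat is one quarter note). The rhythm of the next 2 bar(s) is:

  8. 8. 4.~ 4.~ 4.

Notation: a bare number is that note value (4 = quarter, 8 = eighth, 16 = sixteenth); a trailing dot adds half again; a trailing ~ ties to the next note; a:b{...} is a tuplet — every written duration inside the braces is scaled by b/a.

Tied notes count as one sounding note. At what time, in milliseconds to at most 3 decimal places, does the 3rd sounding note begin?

1. 0.0ms @ 0 + 608.108ms (3/4)
2. 608.108ms @ 3/4 + 608.108ms (3/4)
3. 1216.216ms @ 3/2 + 3648.649ms (9/2)

note 3 onset = 3/2b = 1216.216ms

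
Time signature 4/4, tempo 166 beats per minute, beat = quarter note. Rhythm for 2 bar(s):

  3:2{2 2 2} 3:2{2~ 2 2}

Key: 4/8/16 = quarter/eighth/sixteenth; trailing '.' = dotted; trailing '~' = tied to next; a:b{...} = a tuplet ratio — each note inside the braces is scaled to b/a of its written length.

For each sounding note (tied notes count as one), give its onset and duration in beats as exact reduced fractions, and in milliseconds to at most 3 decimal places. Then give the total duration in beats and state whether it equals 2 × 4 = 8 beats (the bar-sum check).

1) 0.0ms=0b +481.928ms=4/3b
2) 481.928ms=4/3b +481.928ms=4/3b
3) 963.855ms=8/3b +481.928ms=4/3b
4) 1445.783ms=4b +963.855ms=8/3b
5) 2409.639ms=20/3b +481.928ms=4/3b
Σ=8b of 8 (166bpm 4/4) — PASS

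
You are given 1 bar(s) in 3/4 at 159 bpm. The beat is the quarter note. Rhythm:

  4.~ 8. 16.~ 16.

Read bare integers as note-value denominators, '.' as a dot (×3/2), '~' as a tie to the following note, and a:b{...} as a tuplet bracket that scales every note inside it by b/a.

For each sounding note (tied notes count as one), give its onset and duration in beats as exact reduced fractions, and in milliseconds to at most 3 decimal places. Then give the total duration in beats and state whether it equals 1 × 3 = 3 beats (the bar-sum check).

1) 0.0ms=0b +849.057ms=9/4b
2) 849.057ms=9/4b +283.019ms=3/4b
Σ=3b of 3 (159bpm 3/4) — PASS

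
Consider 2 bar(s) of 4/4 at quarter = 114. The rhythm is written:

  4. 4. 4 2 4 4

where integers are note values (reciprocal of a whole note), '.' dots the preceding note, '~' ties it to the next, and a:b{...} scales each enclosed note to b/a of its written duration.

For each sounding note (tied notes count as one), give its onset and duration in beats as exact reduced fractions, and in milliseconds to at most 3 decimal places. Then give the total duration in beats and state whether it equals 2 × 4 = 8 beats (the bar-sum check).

1) 0.0ms=0b +789.474ms=3/2b
2) 789.474ms=3/2b +789.474ms=3/2b
3) 1578.947ms=3b +526.316ms=1b
4) 2105.263ms=4b +1052.632ms=2b
5) 3157.895ms=6b +526.316ms=1b
6) 3684.211ms=7b +526.316ms=1b
Σ=8b of 8 (114bpm 4/4) — PASS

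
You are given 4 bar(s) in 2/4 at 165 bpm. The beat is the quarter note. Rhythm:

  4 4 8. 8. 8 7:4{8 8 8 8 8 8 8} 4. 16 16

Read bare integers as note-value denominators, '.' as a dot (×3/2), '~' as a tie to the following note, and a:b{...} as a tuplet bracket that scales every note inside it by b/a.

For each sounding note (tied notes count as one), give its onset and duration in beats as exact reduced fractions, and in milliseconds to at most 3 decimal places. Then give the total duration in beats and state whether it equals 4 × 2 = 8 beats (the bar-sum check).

1) 0.0ms=0b +363.636ms=1b
2) 363.636ms=1b +363.636ms=1b
3) 727.273ms=2b +272.727ms=3/4b
4) 1000.0ms=11/4b +272.727ms=3/4b
5) 1272.727ms=7/2b +181.818ms=1/2b
6) 1454.545ms=4b +103.896ms=2/7b
7) 1558.442ms=30/7b +103.896ms=2/7b
8) 1662.338ms=32/7b +103.896ms=2/7b
9) 1766.234ms=34/7b +103.896ms=2/7b
10) 1870.13ms=36/7b +103.896ms=2/7b
11) 1974.026ms=38/7b +103.896ms=2/7b
12) 2077.922ms=40/7b +103.896ms=2/7b
13) 2181.818ms=6b +545.455ms=3/2b
14) 2727.273ms=15/2b +90.909ms=1/4b
15) 2818.182ms=31/4b +90.909ms=1/4b
Σ=8b of 8 (165bpm 2/4) — PASS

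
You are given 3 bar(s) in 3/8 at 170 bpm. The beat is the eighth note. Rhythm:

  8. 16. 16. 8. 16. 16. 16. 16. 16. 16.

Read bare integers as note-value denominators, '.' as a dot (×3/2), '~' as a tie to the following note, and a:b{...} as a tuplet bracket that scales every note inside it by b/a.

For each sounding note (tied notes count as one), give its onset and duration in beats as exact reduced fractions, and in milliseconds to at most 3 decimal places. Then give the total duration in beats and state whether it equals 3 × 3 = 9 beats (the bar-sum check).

1) 0.0ms=0b +529.412ms=3/2b
2) 529.412ms=3/2b +264.706ms=3/4b
3) 794.118ms=9/4b +264.706ms=3/4b
4) 1058.824ms=3b +529.412ms=3/2b
5) 1588.235ms=9/2b +264.706ms=3/4b
6) 1852.941ms=21/4b +264.706ms=3/4b
7) 2117.647ms=6b +264.706ms=3/4b
8) 2382.353ms=27/4b +264.706ms=3/4b
9) 2647.059ms=15/2b +264.706ms=3/4b
10) 2911.765ms=33/4b +264.706ms=3/4b
Σ=9b of 9 (170bpm 3/8) — PASS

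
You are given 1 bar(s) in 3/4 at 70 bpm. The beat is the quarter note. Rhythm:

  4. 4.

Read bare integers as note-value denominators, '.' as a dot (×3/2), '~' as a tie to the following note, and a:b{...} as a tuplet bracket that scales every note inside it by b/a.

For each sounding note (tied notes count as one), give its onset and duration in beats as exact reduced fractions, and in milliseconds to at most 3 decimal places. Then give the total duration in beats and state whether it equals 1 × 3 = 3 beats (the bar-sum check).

1) 0.0ms=0b +1285.714ms=3/2b
2) 1285.714ms=3/2b +1285.714ms=3/2b
Σ=3b of 3 (70bpm 3/4) — PASS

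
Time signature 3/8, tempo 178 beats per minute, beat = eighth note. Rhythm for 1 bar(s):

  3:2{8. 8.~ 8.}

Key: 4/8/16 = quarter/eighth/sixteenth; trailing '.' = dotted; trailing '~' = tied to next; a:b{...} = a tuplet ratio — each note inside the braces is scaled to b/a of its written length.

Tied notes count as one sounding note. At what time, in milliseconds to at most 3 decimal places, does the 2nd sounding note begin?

note 2 onset = 1b = 337.079ms

1. 0.0ms @ 0 + 337.079ms (1)
2. 337.079ms @ 1 + 674.157ms (2)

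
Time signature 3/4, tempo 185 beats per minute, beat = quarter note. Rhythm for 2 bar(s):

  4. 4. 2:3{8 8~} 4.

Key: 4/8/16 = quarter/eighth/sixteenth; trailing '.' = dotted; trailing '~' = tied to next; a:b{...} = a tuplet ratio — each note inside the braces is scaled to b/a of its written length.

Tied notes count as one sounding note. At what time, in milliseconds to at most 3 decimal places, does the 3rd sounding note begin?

1. 0.0ms @ 0 + 486.486ms (3/2)
2. 486.486ms @ 3/2 + 486.486ms (3/2)
3. 972.973ms @ 3 + 243.243ms (3/4)
4. 1216.216ms @ 15/4 + 729.73ms (9/4)

note 3 onset = 3b = 972.973ms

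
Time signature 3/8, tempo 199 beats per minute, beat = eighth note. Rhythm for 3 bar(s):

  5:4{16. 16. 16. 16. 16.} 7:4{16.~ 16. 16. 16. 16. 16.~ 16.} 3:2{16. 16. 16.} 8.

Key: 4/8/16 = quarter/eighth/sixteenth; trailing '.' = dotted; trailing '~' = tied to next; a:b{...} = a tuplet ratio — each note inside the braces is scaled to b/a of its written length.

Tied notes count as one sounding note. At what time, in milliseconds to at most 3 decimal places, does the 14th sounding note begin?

note 14 onset = 15/2b = 2261.307ms

1. 0.0ms @ 0 + 180.905ms (3/5)
2. 180.905ms @ 3/5 + 180.905ms (3/5)
3. 361.809ms @ 6/5 + 180.905ms (3/5)
4. 542.714ms @ 9/5 + 180.905ms (3/5)
5. 723.618ms @ 12/5 + 180.905ms (3/5)
6. 904.523ms @ 3 + 258.435ms (6/7)
7. 1162.958ms @ 27/7 + 129.218ms (3/7)
8. 1292.175ms @ 30/7 + 129.218ms (3/7)
9. 1421.393ms @ 33/7 + 129.218ms (3/7)
10. 1550.61ms @ 36/7 + 258.435ms (6/7)
11. 1809.045ms @ 6 + 150.754ms (1/2)
12. 1959.799ms @ 13/2 + 150.754ms (1/2)
13. 2110.553ms @ 7 + 150.754ms (1/2)
14. 2261.307ms @ 15/2 + 452.261ms (3/2)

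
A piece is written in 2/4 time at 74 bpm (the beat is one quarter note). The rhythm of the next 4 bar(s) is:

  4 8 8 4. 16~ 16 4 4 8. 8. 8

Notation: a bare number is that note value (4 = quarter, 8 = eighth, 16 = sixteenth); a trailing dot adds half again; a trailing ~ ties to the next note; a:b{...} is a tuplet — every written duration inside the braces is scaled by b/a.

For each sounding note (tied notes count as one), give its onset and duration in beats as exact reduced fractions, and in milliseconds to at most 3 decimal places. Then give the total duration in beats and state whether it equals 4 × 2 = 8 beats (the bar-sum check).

1) 0.0ms=0b +810.811ms=1b
2) 810.811ms=1b +405.405ms=1/2b
3) 1216.216ms=3/2b +405.405ms=1/2b
4) 1621.622ms=2b +1216.216ms=3/2b
5) 2837.838ms=7/2b +405.405ms=1/2b
6) 3243.243ms=4b +810.811ms=1b
7) 4054.054ms=5b +810.811ms=1b
8) 4864.865ms=6b +608.108ms=3/4b
9) 5472.973ms=27/4b +608.108ms=3/4b
10) 6081.081ms=15/2b +405.405ms=1/2b
Σ=8b of 8 (74bpm 2/4) — PASS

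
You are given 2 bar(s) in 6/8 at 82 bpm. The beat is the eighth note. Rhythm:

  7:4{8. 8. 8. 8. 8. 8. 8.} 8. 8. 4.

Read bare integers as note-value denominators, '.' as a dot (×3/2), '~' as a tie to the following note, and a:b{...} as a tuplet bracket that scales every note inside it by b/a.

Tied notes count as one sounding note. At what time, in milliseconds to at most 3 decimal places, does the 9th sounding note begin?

1. 0.0ms @ 0 + 627.178ms (6/7)
2. 627.178ms @ 6/7 + 627.178ms (6/7)
3. 1254.355ms @ 12/7 + 627.178ms (6/7)
4. 1881.533ms @ 18/7 + 627.178ms (6/7)
5. 2508.711ms @ 24/7 + 627.178ms (6/7)
6. 3135.889ms @ 30/7 + 627.178ms (6/7)
7. 3763.066ms @ 36/7 + 627.178ms (6/7)
8. 4390.244ms @ 6 + 1097.561ms (3/2)
9. 5487.805ms @ 15/2 + 1097.561ms (3/2)
10. 6585.366ms @ 9 + 2195.122ms (3)

note 9 onset = 15/2b = 5487.805ms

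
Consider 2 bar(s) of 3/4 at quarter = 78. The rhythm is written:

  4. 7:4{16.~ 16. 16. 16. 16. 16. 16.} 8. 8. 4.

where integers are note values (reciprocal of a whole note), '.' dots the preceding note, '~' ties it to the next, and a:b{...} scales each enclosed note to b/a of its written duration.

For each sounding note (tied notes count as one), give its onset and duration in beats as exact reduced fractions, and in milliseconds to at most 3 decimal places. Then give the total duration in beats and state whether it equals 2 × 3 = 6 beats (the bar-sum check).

1) 0.0ms=0b +1153.846ms=3/2b
2) 1153.846ms=3/2b +329.67ms=3/7b
3) 1483.516ms=27/14b +164.835ms=3/14b
4) 1648.352ms=15/7b +164.835ms=3/14b
5) 1813.187ms=33/14b +164.835ms=3/14b
6) 1978.022ms=18/7b +164.835ms=3/14b
7) 2142.857ms=39/14b +164.835ms=3/14b
8) 2307.692ms=3b +576.923ms=3/4b
9) 2884.615ms=15/4b +576.923ms=3/4b
10) 3461.538ms=9/2b +1153.846ms=3/2b
Σ=6b of 6 (78bpm 3/4) — PASS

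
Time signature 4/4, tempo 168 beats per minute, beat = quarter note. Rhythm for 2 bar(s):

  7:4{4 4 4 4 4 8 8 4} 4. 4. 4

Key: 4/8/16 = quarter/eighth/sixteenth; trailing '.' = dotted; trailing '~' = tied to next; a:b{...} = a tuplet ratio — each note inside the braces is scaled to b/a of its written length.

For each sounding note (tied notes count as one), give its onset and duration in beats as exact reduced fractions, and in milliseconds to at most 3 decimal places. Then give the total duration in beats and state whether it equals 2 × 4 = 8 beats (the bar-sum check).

1) 0.0ms=0b +204.082ms=4/7b
2) 204.082ms=4/7b +204.082ms=4/7b
3) 408.163ms=8/7b +204.082ms=4/7b
4) 612.245ms=12/7b +204.082ms=4/7b
5) 816.327ms=16/7b +204.082ms=4/7b
6) 1020.408ms=20/7b +102.041ms=2/7b
7) 1122.449ms=22/7b +102.041ms=2/7b
8) 1224.49ms=24/7b +204.082ms=4/7b
9) 1428.571ms=4b +535.714ms=3/2b
10) 1964.286ms=11/2b +535.714ms=3/2b
11) 2500.0ms=7b +357.143ms=1b
Σ=8b of 8 (168bpm 4/4) — PASS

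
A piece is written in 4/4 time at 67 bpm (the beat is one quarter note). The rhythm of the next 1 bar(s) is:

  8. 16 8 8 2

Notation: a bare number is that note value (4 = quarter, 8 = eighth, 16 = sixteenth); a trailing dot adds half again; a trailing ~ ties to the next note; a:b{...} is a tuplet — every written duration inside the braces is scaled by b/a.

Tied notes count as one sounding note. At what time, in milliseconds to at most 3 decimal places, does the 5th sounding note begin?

note 5 onset = 2b = 1791.045ms

1. 0.0ms @ 0 + 671.642ms (3/4)
2. 671.642ms @ 3/4 + 223.881ms (1/4)
3. 895.522ms @ 1 + 447.761ms (1/2)
4. 1343.284ms @ 3/2 + 447.761ms (1/2)
5. 1791.045ms @ 2 + 1791.045ms (2)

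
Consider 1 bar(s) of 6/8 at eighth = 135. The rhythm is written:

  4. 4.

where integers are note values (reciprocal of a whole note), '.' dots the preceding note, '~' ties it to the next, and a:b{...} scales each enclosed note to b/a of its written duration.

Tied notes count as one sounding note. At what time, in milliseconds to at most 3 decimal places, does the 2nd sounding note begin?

note 2 onset = 3b = 1333.333ms

1. 0.0ms @ 0 + 1333.333ms (3)
2. 1333.333ms @ 3 + 1333.333ms (3)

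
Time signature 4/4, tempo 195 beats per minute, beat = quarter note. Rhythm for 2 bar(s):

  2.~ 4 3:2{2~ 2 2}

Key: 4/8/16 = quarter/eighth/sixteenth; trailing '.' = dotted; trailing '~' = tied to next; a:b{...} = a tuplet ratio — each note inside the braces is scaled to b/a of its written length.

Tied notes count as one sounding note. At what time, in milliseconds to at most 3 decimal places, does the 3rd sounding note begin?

note 3 onset = 20/3b = 2051.282ms

1. 0.0ms @ 0 + 1230.769ms (4)
2. 1230.769ms @ 4 + 820.513ms (8/3)
3. 2051.282ms @ 20/3 + 410.256ms (4/3)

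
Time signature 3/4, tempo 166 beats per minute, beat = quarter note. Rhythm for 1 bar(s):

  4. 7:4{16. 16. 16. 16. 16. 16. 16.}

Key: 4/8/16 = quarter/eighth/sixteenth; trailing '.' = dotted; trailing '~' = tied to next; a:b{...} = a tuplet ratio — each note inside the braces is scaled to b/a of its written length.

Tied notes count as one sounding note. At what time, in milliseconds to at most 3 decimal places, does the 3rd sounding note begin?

note 3 onset = 12/7b = 619.621ms

1. 0.0ms @ 0 + 542.169ms (3/2)
2. 542.169ms @ 3/2 + 77.453ms (3/14)
3. 619.621ms @ 12/7 + 77.453ms (3/14)
4. 697.074ms @ 27/14 + 77.453ms (3/14)
5. 774.527ms @ 15/7 + 77.453ms (3/14)
6. 851.979ms @ 33/14 + 77.453ms (3/14)
7. 929.432ms @ 18/7 + 77.453ms (3/14)
8. 1006.885ms @ 39/14 + 77.453ms (3/14)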